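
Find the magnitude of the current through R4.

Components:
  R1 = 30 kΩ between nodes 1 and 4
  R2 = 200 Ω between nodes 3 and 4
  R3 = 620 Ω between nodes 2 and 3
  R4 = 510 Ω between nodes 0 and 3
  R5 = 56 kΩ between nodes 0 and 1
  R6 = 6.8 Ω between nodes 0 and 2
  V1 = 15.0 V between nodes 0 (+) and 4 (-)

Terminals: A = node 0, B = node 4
Nodal analysis, taking node 4 as the 0 V reference.
Source V1 fixes V_0 = 15 V.
KCL at each unknown node (sum of currents leaving = 0; resistances in Ω):
  Node 1: (V_1 - 0)/30000 + (V_1 - 15)/56000 = 0
  Node 2: (V_2 - V_3)/620 + (V_2 - 15)/6.8 = 0
  Node 3: (V_3 - 0)/200 + (V_3 - V_2)/620 + (V_3 - 15)/510 = 0
Collecting terms (coefficients in siemens):
  0.00005119·V_1 = 0.0002679
  0.1487·V_2 - 0.001613·V_3 = 2.206
  0.008574·V_3 - 0.001613·V_2 = 0.02941
Solving these 3 simultaneous equations (Gaussian elimination) gives:
  V_1 = 5.233 V, V_2 = 14.9 V, V_3 = 6.234 V
I_R4 = (V_0 - V_3)/R4 = (15 - 6.234)/510 = 0.01719 A
|I_R4| = 0.01719 A

Final answer: |I_R4| = 0.01719 A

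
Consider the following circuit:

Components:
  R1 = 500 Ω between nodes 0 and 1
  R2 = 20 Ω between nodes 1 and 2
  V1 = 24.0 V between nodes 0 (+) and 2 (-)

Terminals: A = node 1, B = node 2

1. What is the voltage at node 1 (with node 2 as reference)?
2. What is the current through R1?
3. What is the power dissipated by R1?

Nodal analysis, taking node 2 as the 0 V reference.
Source V1 fixes V_0 = 24 V.
KCL at each unknown node (sum of currents leaving = 0; resistances in Ω):
  Node 1: (V_1 - 24)/500 + (V_1 - 0)/20 = 0
Collecting terms: 0.052 × V_1 = 0.048  =>  V_1 = 0.9231 V
Part 1:
  Read off the nodal solution: V_1 = 0.9231 V
Part 2:
  I_R1 = (V_0 - V_1)/R1 = (24 - 0.9231)/500 = 0.04615 A
  Magnitude: I_R1 = 0.04615 A
Part 3:
  I_R1 = (V_0 - V_1)/R1 = (24 - 0.9231)/500 = 0.04615 A
  P_R1 = I_R1² × R1 = (0.04615)² × 500 = 1.065 W

Final answers:
1. V_1 = 0.9231 V
2. I_R1 = 0.04615 A
3. P_R1 = 1.065 W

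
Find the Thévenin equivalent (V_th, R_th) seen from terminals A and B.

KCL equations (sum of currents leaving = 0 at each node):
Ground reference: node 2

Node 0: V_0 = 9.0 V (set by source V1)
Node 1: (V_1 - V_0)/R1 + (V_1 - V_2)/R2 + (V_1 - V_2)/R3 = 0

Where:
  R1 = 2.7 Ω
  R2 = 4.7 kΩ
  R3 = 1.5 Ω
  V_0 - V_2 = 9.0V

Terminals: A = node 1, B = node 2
Step 1 — V_th is the open-circuit voltage V_A - V_B (nothing connected across the terminals).
Nodal analysis, taking node 2 as the 0 V reference.
Source V1 fixes V_0 = 9 V.
KCL at each unknown node (sum of currents leaving = 0; resistances in Ω):
  Node 1: (V_1 - 9)/2.7 + (V_1 - 0)/4700 + (V_1 - 0)/1.5 = 0
Collecting terms: 1.037 × V_1 = 3.333  =>  V_1 = 3.214 V
V_th = V_1 - V_2 = 3.214 - 0 = 3.214 V
Step 2 — R_th: zero the source — replace V1 by a short circuit (node 2 merges into node 0) — and find the resistance seen between A (node 1) and B (node 0).
Reduce the network between node 1 (A) and node 0 (B) by series/parallel combination:
  Rp1 = R1 ‖ R2 ‖ R3 (parallel, all between nodes 0 and 1) = 1/(1/2.7 + 1/4700 + 1/1.5) = 0.9641 Ω
R_th = 0.9641 Ω

Final answer: V_th = 3.214 V, R_th = 0.9641 Ω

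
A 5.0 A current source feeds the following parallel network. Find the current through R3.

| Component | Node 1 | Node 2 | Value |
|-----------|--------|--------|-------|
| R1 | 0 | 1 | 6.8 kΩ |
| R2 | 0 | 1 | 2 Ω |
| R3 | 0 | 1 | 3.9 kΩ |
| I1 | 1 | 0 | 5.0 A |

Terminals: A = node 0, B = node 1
All resistors sit directly between nodes 0 and 1, so they are in parallel and share one voltage V; the full source current 5 A splits among them.
1/R_par = 1/6800 + 1/2 + 1/3900 = 0.5004 S  =>  R_par = 1.998 Ω
V = I × R_par = 5 × 1.998 = 9.992 V
I_R3 = V/R3 = 9.992/3900 = 0.002562 A

Final answer: 0.002562 A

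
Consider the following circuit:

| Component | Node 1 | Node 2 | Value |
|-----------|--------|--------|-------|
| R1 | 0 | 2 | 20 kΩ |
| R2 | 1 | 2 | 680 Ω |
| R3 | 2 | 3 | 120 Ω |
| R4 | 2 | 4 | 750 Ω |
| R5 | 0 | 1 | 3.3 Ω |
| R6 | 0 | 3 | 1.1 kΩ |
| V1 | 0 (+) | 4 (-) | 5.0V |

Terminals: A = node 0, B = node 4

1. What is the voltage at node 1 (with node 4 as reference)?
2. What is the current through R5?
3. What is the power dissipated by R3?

Nodal analysis, taking node 4 as the 0 V reference.
Source V1 fixes V_0 = 5 V.
KCL at each unknown node (sum of currents leaving = 0; resistances in Ω):
  Node 1: (V_1 - V_2)/680 + (V_1 - 5)/3.3 = 0
  Node 2: (V_2 - 5)/20000 + (V_2 - V_1)/680 + (V_2 - V_3)/120 + (V_2 - 0)/750 = 0
  Node 3: (V_3 - V_2)/120 + (V_3 - 5)/1100 = 0
Collecting terms (coefficients in siemens):
  0.3045·V_1 - 0.001471·V_2 = 1.515
  0.01119·V_2 - 0.001471·V_1 - 0.008333·V_3 = 0.00025
  0.009242·V_3 - 0.008333·V_2 = 0.004545
Solving these 3 simultaneous equations (Gaussian elimination) gives:
  V_1 = 4.991 V, V_2 = 3.182 V, V_3 = 3.361 V
Part 1:
  Read off the nodal solution: V_1 = 4.991 V
Part 2:
  I_R5 = (V_0 - V_1)/R5 = (5 - 4.991)/3.3 = 0.002661 A
  Magnitude: I_R5 = 0.002661 A
Part 3:
  I_R3 = (V_2 - V_3)/R3 = (3.182 - 3.361)/120 = -0.00149 A
  P_R3 = I_R3² × R3 = (-0.00149)² × 120 = 0.0002665 W

Final answers:
1. V_1 = 4.991 V
2. I_R5 = 0.002661 A
3. P_R3 = 0.0002665 W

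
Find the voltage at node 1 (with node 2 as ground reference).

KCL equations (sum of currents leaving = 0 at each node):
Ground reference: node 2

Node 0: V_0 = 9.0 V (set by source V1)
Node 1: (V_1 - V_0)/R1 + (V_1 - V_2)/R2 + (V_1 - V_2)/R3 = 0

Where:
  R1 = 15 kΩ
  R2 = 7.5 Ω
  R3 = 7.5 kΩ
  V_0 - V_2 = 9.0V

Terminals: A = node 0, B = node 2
Nodal analysis, taking node 2 as the 0 V reference.
Source V1 fixes V_0 = 9 V.
KCL at each unknown node (sum of currents leaving = 0; resistances in Ω):
  Node 1: (V_1 - 9)/15000 + (V_1 - 0)/7.5 + (V_1 - 0)/7500 = 0
Collecting terms: 0.1335 × V_1 = 0.0006  =>  V_1 = 0.004493 V
The requested potential is V_1 = 0.004493 V.

Final answer: V_1 = 0.004493 V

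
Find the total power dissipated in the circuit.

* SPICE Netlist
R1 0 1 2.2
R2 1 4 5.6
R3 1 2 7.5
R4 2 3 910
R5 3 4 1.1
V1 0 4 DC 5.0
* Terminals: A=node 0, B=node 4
Nodal analysis, taking node 4 as the 0 V reference.
Source V1 fixes V_0 = 5 V.
KCL at each unknown node (sum of currents leaving = 0; resistances in Ω):
  Node 1: (V_1 - 5)/2.2 + (V_1 - 0)/5.6 + (V_1 - V_2)/7.5 = 0
  Node 2: (V_2 - V_1)/7.5 + (V_2 - V_3)/910 = 0
  Node 3: (V_3 - V_2)/910 + (V_3 - 0)/1.1 = 0
Collecting terms (coefficients in siemens):
  0.7665·V_1 - 0.1333·V_2 = 2.273
  0.1344·V_2 - 0.1333·V_1 - 0.001099·V_3 = 0
  0.9102·V_3 - 0.001099·V_2 = 0
Solving these 3 simultaneous equations (Gaussian elimination) gives:
  V_1 = 3.584 V, V_2 = 3.554 V, V_3 = 0.004291 V
Power in each resistor, P = (ΔV)²/R:
  P_R1 = (5 - 3.584)²/2.2 = 0.9119 W
  P_R2 = (3.584 - 0)²/5.6 = 2.293 W
  P_R3 = (3.584 - 3.554)²/7.5 = 0.0001141 W
  P_R4 = (3.554 - 0.004291)²/910 = 0.01385 W
  P_R5 = (0.004291 - 0)²/1.1 = 0.00001674 W
P_total = P_R1 + P_R2 + P_R3 + P_R4 + P_R5 = 3.219 W

Final answer: 3.219 W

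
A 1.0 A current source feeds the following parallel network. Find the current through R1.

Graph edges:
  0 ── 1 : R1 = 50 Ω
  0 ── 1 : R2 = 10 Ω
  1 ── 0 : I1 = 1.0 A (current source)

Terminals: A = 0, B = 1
All resistors sit directly between nodes 0 and 1, so they are in parallel and share one voltage V; the full source current 1 A splits among them.
1/R_par = 1/50 + 1/10 = 0.12 S  =>  R_par = 8.333 Ω
V = I × R_par = 1 × 8.333 = 8.333 V
I_R1 = V/R1 = 8.333/50 = 0.1667 A

Final answer: 0.1667 A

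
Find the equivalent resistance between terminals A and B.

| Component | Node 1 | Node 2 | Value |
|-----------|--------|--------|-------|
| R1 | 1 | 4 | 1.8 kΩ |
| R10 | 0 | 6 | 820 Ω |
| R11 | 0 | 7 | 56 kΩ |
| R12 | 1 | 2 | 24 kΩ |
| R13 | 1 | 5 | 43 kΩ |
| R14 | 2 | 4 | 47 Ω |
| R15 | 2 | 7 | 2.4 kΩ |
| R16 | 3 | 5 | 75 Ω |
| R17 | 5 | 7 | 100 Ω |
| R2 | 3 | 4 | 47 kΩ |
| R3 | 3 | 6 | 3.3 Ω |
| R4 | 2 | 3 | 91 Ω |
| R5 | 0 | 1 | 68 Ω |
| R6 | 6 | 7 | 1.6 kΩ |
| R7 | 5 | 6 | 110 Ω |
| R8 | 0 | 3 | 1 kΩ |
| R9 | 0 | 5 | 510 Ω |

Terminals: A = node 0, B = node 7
The network is not a plain series/parallel combination. Inject a 1 A test current into terminal A (node 0) and return it from terminal B (node 7); then R_eq = V_A / (1 A).
Nodal analysis, taking node 7 as the 0 V reference.
Current source I_test pushes 1 A into node 0 and draws it out of node 7.
KCL at each unknown node (sum of currents leaving = 0; resistances in Ω):
  Node 0: (V_0 - V_1)/68 + (V_0 - V_3)/1000 + (V_0 - V_5)/510 + (V_0 - V_6)/820 + (V_0 - 0)/56000 - 1 = 0
  Node 1: (V_1 - V_0)/68 + (V_1 - V_4)/1800 + (V_1 - V_2)/24000 + (V_1 - V_5)/43000 = 0
  Node 2: (V_2 - V_1)/24000 + (V_2 - V_3)/91 + (V_2 - V_4)/47 + (V_2 - 0)/2400 = 0
  Node 3: (V_3 - V_0)/1000 + (V_3 - V_2)/91 + (V_3 - V_4)/47000 + (V_3 - V_6)/3.3 + (V_3 - V_5)/75 = 0
  Node 4: (V_4 - V_1)/1800 + (V_4 - V_2)/47 + (V_4 - V_3)/47000 = 0
  Node 5: (V_5 - V_0)/510 + (V_5 - V_1)/43000 + (V_5 - V_3)/75 + (V_5 - V_6)/110 + (V_5 - 0)/100 = 0
  Node 6: (V_6 - V_0)/820 + (V_6 - V_3)/3.3 + (V_6 - V_5)/110 + (V_6 - 0)/1600 = 0
Collecting terms (coefficients in siemens):
  0.0189·V_0 - 0.01471·V_1 - 0.001·V_3 - 0.001961·V_5 - 0.00122·V_6 = 1
  0.01533·V_1 - 0.01471·V_0 - 0.00004167·V_2 - 0.0005556·V_4 - 0.00002326·V_5 = 0
  0.03272·V_2 - 0.00004167·V_1 - 0.01099·V_3 - 0.02128·V_4 = 0
  0.3284·V_3 - 0.001·V_0 - 0.01099·V_2 - 0.00002128·V_4 - 0.01333·V_5 - 0.303·V_6 = 0
  0.02185·V_4 - 0.0005556·V_1 - 0.02128·V_2 - 0.00002128·V_3 = 0
  0.03441·V_5 - 0.001961·V_0 - 0.00002326·V_1 - 0.01333·V_3 - 0.009091·V_6 = 0
  0.314·V_6 - 0.00122·V_0 - 0.303·V_3 - 0.009091·V_5 = 0
Solving these 7 simultaneous equations (Gaussian elimination) gives:
  V_0 = 309 V, V_1 = 301.2 V, V_2 = 113.3 V, V_3 = 107.7 V
  V_4 = 118.1 V, V_5 = 87.99 V, V_6 = 107.7 V
R_eq = V_0 / 1 A = 309 Ω

Final answer: 309 Ω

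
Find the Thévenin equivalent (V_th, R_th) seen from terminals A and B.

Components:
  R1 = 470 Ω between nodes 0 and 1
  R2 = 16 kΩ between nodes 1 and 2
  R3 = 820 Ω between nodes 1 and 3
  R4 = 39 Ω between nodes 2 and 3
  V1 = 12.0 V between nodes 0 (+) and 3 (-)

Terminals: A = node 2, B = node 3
Step 1 — V_th is the open-circuit voltage V_A - V_B (nothing connected across the terminals).
Nodal analysis, taking node 3 as the 0 V reference.
Source V1 fixes V_0 = 12 V.
KCL at each unknown node (sum of currents leaving = 0; resistances in Ω):
  Node 1: (V_1 - 12)/470 + (V_1 - V_2)/16000 + (V_1 - 0)/820 = 0
  Node 2: (V_2 - V_1)/16000 + (V_2 - 0)/39 = 0
Collecting terms (coefficients in siemens):
  0.00341·V_1 - 0.0000625·V_2 = 0.02553
  0.0257·V_2 - 0.0000625·V_1 = 0
Determinant D = (0.00341)(0.0257) - (-0.0000625)(-0.0000625) = 0.00008764
V_1 = [(0.02553)(0.0257) - (-0.0000625)(0)]/D = 7.488 V
V_2 = [(0.00341)(0) - (0.02553)(-0.0000625)]/D = 0.01821 V
V_th = V_2 - V_3 = 0.01821 - 0 = 0.01821 V
Step 2 — R_th: zero the source — replace V1 by a short circuit (node 3 merges into node 0) — and find the resistance seen between A (node 2) and B (node 0).
Reduce the network between node 2 (A) and node 0 (B) by series/parallel combination:
  Rp1 = R1 ‖ R3 (parallel, both between nodes 0 and 1) = 1/(1/470 + 1/820) = 298.8 Ω
  Rs1 = R2 + Rp1 (series, joined only at node 1) = 16000 + 298.8 = 16300 Ω
  Rp2 = R4 ‖ Rs1 (parallel, both between nodes 0 and 2) = 1/(1/39 + 1/16300) = 38.91 Ω
R_th = 38.91 Ω

Final answer: V_th = 0.01821 V, R_th = 38.91 Ω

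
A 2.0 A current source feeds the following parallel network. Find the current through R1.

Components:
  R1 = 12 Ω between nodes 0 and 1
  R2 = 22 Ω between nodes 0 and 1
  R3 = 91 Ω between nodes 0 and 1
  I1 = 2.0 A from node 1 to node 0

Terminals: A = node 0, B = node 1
All resistors sit directly between nodes 0 and 1, so they are in parallel and share one voltage V; the full source current 2 A splits among them.
1/R_par = 1/12 + 1/22 + 1/91 = 0.1398 S  =>  R_par = 7.154 Ω
V = I × R_par = 2 × 7.154 = 14.31 V
I_R1 = V/R1 = 14.31/12 = 1.192 A

Final answer: 1.192 A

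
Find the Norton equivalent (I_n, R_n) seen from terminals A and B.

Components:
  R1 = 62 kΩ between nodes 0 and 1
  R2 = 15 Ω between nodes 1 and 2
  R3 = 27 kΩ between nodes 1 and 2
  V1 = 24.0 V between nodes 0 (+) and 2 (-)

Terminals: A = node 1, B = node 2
Find the Thévenin equivalent first; then I_n = V_th/R_th and R_n = R_th.
Step 1 — V_th is the open-circuit voltage V_A - V_B (nothing connected across the terminals).
Nodal analysis, taking node 2 as the 0 V reference.
Source V1 fixes V_0 = 24 V.
KCL at each unknown node (sum of currents leaving = 0; resistances in Ω):
  Node 1: (V_1 - 24)/62000 + (V_1 - 0)/15 + (V_1 - 0)/27000 = 0
Collecting terms: 0.06672 × V_1 = 0.0003871  =>  V_1 = 0.005802 V
V_th = V_1 - V_2 = 0.005802 - 0 = 0.005802 V
Step 2 — R_th: zero the source — replace V1 by a short circuit (node 2 merges into node 0) — and find the resistance seen between A (node 1) and B (node 0).
Reduce the network between node 1 (A) and node 0 (B) by series/parallel combination:
  Rp1 = R1 ‖ R2 ‖ R3 (parallel, all between nodes 0 and 1) = 1/(1/62000 + 1/15 + 1/27000) = 14.99 Ω
R_th = 14.99 Ω
I_n = V_th/R_th = 0.005802/14.99 = 0.0003871 A, and R_n = R_th = 14.99 Ω

Final answer: I_n = 0.0003871 A, R_n = 14.99 Ω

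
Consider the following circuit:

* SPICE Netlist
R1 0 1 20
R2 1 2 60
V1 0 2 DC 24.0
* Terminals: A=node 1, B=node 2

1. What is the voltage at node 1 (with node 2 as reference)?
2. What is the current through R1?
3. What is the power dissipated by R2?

Nodal analysis, taking node 2 as the 0 V reference.
Source V1 fixes V_0 = 24 V.
KCL at each unknown node (sum of currents leaving = 0; resistances in Ω):
  Node 1: (V_1 - 24)/20 + (V_1 - 0)/60 = 0
Collecting terms: 0.06667 × V_1 = 1.2  =>  V_1 = 18 V
Part 1:
  Read off the nodal solution: V_1 = 18 V
Part 2:
  I_R1 = (V_0 - V_1)/R1 = (24 - 18)/20 = 0.3 A
  Magnitude: I_R1 = 0.3 A
Part 3:
  I_R2 = (V_1 - V_2)/R2 = (18 - 0)/60 = 0.3 A
  P_R2 = I_R2² × R2 = (0.3)² × 60 = 5.4 W

Final answers:
1. V_1 = 18 V
2. I_R1 = 0.3 A
3. P_R2 = 5.4 W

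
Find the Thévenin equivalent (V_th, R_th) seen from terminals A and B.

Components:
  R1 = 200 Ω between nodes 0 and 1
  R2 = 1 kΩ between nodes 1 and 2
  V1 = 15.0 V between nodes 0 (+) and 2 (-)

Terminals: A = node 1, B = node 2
Step 1 — V_th is the open-circuit voltage V_A - V_B (nothing connected across the terminals).
Nodal analysis, taking node 2 as the 0 V reference.
Source V1 fixes V_0 = 15 V.
KCL at each unknown node (sum of currents leaving = 0; resistances in Ω):
  Node 1: (V_1 - 15)/200 + (V_1 - 0)/1000 = 0
Collecting terms: 0.006 × V_1 = 0.075  =>  V_1 = 12.5 V
V_th = V_1 - V_2 = 12.5 - 0 = 12.5 V
Step 2 — R_th: zero the source — replace V1 by a short circuit (node 2 merges into node 0) — and find the resistance seen between A (node 1) and B (node 0).
Reduce the network between node 1 (A) and node 0 (B) by series/parallel combination:
  Rp1 = R1 ‖ R2 (parallel, both between nodes 0 and 1) = 1/(1/200 + 1/1000) = 166.7 Ω
R_th = 166.7 Ω

Final answer: V_th = 12.5 V, R_th = 166.7 Ω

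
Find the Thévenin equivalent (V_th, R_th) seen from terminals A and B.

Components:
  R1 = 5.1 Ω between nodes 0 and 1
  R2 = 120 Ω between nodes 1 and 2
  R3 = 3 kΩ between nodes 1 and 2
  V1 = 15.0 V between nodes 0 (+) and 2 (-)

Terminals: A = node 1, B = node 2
Step 1 — V_th is the open-circuit voltage V_A - V_B (nothing connected across the terminals).
Nodal analysis, taking node 2 as the 0 V reference.
Source V1 fixes V_0 = 15 V.
KCL at each unknown node (sum of currents leaving = 0; resistances in Ω):
  Node 1: (V_1 - 15)/5.1 + (V_1 - 0)/120 + (V_1 - 0)/3000 = 0
Collecting terms: 0.2047 × V_1 = 2.941  =>  V_1 = 14.37 V
V_th = V_1 - V_2 = 14.37 - 0 = 14.37 V
Step 2 — R_th: zero the source — replace V1 by a short circuit (node 2 merges into node 0) — and find the resistance seen between A (node 1) and B (node 0).
Reduce the network between node 1 (A) and node 0 (B) by series/parallel combination:
  Rp1 = R1 ‖ R2 ‖ R3 (parallel, all between nodes 0 and 1) = 1/(1/5.1 + 1/120 + 1/3000) = 4.884 Ω
R_th = 4.884 Ω

Final answer: V_th = 14.37 V, R_th = 4.884 Ω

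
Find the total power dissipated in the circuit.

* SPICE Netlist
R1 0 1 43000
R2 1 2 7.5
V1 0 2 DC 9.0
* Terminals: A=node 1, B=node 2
Nodal analysis, taking node 2 as the 0 V reference.
Source V1 fixes V_0 = 9 V.
KCL at each unknown node (sum of currents leaving = 0; resistances in Ω):
  Node 1: (V_1 - 9)/43000 + (V_1 - 0)/7.5 = 0
Collecting terms: 0.1334 × V_1 = 0.0002093  =>  V_1 = 0.001569 V
Power in each resistor, P = (ΔV)²/R:
  P_R1 = (9 - 0.001569)²/43000 = 0.001883 W
  P_R2 = (0.001569 - 0)²/7.5 = 0.0000003284 W
P_total = P_R1 + P_R2 = 0.001883 W

Final answer: 0.001883 W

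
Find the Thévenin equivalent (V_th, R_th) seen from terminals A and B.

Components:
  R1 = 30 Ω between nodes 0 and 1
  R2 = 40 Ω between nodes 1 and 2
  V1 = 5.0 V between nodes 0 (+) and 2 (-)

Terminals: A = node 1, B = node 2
Step 1 — V_th is the open-circuit voltage V_A - V_B (nothing connected across the terminals).
Nodal analysis, taking node 2 as the 0 V reference.
Source V1 fixes V_0 = 5 V.
KCL at each unknown node (sum of currents leaving = 0; resistances in Ω):
  Node 1: (V_1 - 5)/30 + (V_1 - 0)/40 = 0
Collecting terms: 0.05833 × V_1 = 0.1667  =>  V_1 = 2.857 V
V_th = V_1 - V_2 = 2.857 - 0 = 2.857 V
Step 2 — R_th: zero the source — replace V1 by a short circuit (node 2 merges into node 0) — and find the resistance seen between A (node 1) and B (node 0).
Reduce the network between node 1 (A) and node 0 (B) by series/parallel combination:
  Rp1 = R1 ‖ R2 (parallel, both between nodes 0 and 1) = 1/(1/30 + 1/40) = 17.14 Ω
R_th = 17.14 Ω

Final answer: V_th = 2.857 V, R_th = 17.14 Ω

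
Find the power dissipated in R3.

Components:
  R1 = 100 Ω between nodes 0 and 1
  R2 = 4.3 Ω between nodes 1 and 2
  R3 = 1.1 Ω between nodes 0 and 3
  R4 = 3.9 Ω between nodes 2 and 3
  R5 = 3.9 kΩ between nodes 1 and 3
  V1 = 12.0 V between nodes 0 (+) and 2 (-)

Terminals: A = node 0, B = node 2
Nodal analysis, taking node 2 as the 0 V reference.
Source V1 fixes V_0 = 12 V.
KCL at each unknown node (sum of currents leaving = 0; resistances in Ω):
  Node 1: (V_1 - 12)/100 + (V_1 - 0)/4.3 + (V_1 - V_3)/3900 = 0
  Node 3: (V_3 - 12)/1.1 + (V_3 - 0)/3.9 + (V_3 - V_1)/3900 = 0
Collecting terms (coefficients in siemens):
  0.2428·V_1 - 0.0002564·V_3 = 0.12
  1.166·V_3 - 0.0002564·V_1 = 10.91
Determinant D = (0.2428)(1.166) - (-0.0002564)(-0.0002564) = 0.2831
V_1 = [(0.12)(1.166) - (-0.0002564)(10.91)]/D = 0.5041 V
V_3 = [(0.2428)(10.91) - (0.12)(-0.0002564)]/D = 9.358 V
I_R3 = (V_0 - V_3)/R3 = (12 - 9.358)/1.1 = 2.402 A
P_R3 = I_R3² × R3 = (2.402)² × 1.1 = 6.345 W

Final answer: 6.345 W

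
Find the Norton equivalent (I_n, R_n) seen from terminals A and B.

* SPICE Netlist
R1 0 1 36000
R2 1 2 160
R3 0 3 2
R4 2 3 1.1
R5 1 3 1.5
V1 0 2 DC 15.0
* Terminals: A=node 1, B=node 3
Find the Thévenin equivalent first; then I_n = V_th/R_th and R_n = R_th.
Step 1 — V_th is the open-circuit voltage V_A - V_B (nothing connected across the terminals).
Nodal analysis, taking node 2 as the 0 V reference.
Source V1 fixes V_0 = 15 V.
KCL at each unknown node (sum of currents leaving = 0; resistances in Ω):
  Node 1: (V_1 - 15)/36000 + (V_1 - 0)/160 + (V_1 - V_3)/1.5 = 0
  Node 3: (V_3 - 15)/2 + (V_3 - 0)/1.1 + (V_3 - V_1)/1.5 = 0
Collecting terms (coefficients in siemens):
  0.6729·V_1 - 0.6667·V_3 = 0.0004167
  2.076·V_3 - 0.6667·V_1 = 7.5
Determinant D = (0.6729)(2.076) - (-0.6667)(-0.6667) = 0.9524
V_1 = [(0.0004167)(2.076) - (-0.6667)(7.5)]/D = 5.251 V
V_3 = [(0.6729)(7.5) - (0.0004167)(-0.6667)]/D = 5.299 V
V_th = V_1 - V_3 = 5.251 - 5.299 = -0.04882 V
Step 2 — R_th: zero the source — replace V1 by a short circuit (node 2 merges into node 0) — and find the resistance seen between A (node 1) and B (node 3).
Reduce the network between node 1 (A) and node 3 (B) by series/parallel combination:
  Rp1 = R1 ‖ R2 (parallel, both between nodes 0 and 1) = 1/(1/36000 + 1/160) = 159.3 Ω
  Rp2 = R3 ‖ R4 (parallel, both between nodes 0 and 3) = 1/(1/2 + 1/1.1) = 0.7097 Ω
  Rs1 = Rp1 + Rp2 (series, joined only at node 0) = 159.3 + 0.7097 = 160 Ω
  Rp3 = R5 ‖ Rs1 (parallel, both between nodes 1 and 3) = 1/(1/1.5 + 1/160) = 1.486 Ω
R_th = 1.486 Ω
I_n = V_th/R_th = -0.04882/1.486 = -0.03285 A, and R_n = R_th = 1.486 Ω

Final answer: I_n = -0.03285 A, R_n = 1.486 Ω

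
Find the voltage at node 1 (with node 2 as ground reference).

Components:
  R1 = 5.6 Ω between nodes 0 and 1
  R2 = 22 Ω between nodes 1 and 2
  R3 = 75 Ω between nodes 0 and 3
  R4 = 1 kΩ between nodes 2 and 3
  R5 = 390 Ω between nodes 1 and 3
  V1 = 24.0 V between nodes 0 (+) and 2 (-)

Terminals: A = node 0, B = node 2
Nodal analysis, taking node 2 as the 0 V reference.
Source V1 fixes V_0 = 24 V.
KCL at each unknown node (sum of currents leaving = 0; resistances in Ω):
  Node 1: (V_1 - 24)/5.6 + (V_1 - 0)/22 + (V_1 - V_3)/390 = 0
  Node 3: (V_3 - 24)/75 + (V_3 - 0)/1000 + (V_3 - V_1)/390 = 0
Collecting terms (coefficients in siemens):
  0.2266·V_1 - 0.002564·V_3 = 4.286
  0.0169·V_3 - 0.002564·V_1 = 0.32
Determinant D = (0.2266)(0.0169) - (-0.002564)(-0.002564) = 0.003822
V_1 = [(4.286)(0.0169) - (-0.002564)(0.32)]/D = 19.16 V
V_3 = [(0.2266)(0.32) - (4.286)(-0.002564)]/D = 21.85 V
The requested potential is V_1 = 19.16 V.

Final answer: V_1 = 19.16 V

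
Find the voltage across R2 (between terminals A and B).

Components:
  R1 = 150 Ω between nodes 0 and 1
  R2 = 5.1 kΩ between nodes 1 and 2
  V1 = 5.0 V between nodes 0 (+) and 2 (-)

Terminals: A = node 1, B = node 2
R1 and R2 are in series across V1 (node 0 → node 1 → node 2), and the output A–B is taken across R2, so this is a voltage divider.
Series current: I = V1/(R1 + R2) = 5/(150 + 5100) = 5/5250 = 0.0009524 A
V_R2 = I × R2 = V1 × R2/(R1 + R2) = 5 × 5100/5250 = 4.857 V

Final answer: 4.857 V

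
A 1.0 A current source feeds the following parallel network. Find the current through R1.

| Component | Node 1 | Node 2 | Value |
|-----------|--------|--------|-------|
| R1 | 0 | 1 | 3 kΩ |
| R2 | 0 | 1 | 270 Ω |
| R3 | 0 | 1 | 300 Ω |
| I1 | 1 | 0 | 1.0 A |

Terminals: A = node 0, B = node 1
All resistors sit directly between nodes 0 and 1, so they are in parallel and share one voltage V; the full source current 1 A splits among them.
1/R_par = 1/3000 + 1/270 + 1/300 = 0.00737 S  =>  R_par = 135.7 Ω
V = I × R_par = 1 × 135.7 = 135.7 V
I_R1 = V/R1 = 135.7/3000 = 0.04523 A

Final answer: 0.04523 A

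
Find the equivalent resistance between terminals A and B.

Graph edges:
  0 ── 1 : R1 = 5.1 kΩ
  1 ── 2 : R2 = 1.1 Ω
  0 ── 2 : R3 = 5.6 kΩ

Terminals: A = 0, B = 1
Reduce the network between node 0 (A) and node 1 (B) by series/parallel combination:
  Rs1 = R3 + R2 (series, joined only at node 2) = 5600 + 1.1 = 5601 Ω
  Rp1 = R1 ‖ Rs1 (parallel, both between nodes 0 and 1) = 1/(1/5100 + 1/5601) = 2669 Ω
R_eq = 2.669 kΩ

Final answer: 2.669 kΩ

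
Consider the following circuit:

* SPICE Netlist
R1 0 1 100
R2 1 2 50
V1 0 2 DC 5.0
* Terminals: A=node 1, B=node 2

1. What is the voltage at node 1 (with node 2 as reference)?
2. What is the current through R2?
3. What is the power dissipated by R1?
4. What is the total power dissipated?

Nodal analysis, taking node 2 as the 0 V reference.
Source V1 fixes V_0 = 5 V.
KCL at each unknown node (sum of currents leaving = 0; resistances in Ω):
  Node 1: (V_1 - 5)/100 + (V_1 - 0)/50 = 0
Collecting terms: 0.03 × V_1 = 0.05  =>  V_1 = 1.667 V
Part 1:
  Read off the nodal solution: V_1 = 1.667 V
Part 2:
  I_R2 = (V_1 - V_2)/R2 = (1.667 - 0)/50 = 0.03333 A
  Magnitude: I_R2 = 0.03333 A
Part 3:
  I_R1 = (V_0 - V_1)/R1 = (5 - 1.667)/100 = 0.03333 A
  P_R1 = I_R1² × R1 = (0.03333)² × 100 = 0.1111 W
Part 4:
  Power in each resistor, P = (ΔV)²/R:
    P_R1 = (5 - 1.667)²/100 = 0.1111 W
    P_R2 = (1.667 - 0)²/50 = 0.05556 W
  P_total = P_R1 + P_R2 = 0.1667 W

Final answers:
1. V_1 = 1.667 V
2. I_R2 = 0.03333 A
3. P_R1 = 0.1111 W
4. P_total = 0.1667 W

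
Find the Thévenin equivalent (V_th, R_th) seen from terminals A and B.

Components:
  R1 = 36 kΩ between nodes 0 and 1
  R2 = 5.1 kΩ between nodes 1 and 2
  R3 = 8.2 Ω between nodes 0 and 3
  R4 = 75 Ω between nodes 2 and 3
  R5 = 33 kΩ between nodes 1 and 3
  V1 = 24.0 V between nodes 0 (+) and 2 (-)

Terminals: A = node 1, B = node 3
Step 1 — V_th is the open-circuit voltage V_A - V_B (nothing connected across the terminals).
Nodal analysis, taking node 2 as the 0 V reference.
Source V1 fixes V_0 = 24 V.
KCL at each unknown node (sum of currents leaving = 0; resistances in Ω):
  Node 1: (V_1 - 24)/36000 + (V_1 - 0)/5100 + (V_1 - V_3)/33000 = 0
  Node 3: (V_3 - 24)/8.2 + (V_3 - 0)/75 + (V_3 - V_1)/33000 = 0
Collecting terms (coefficients in siemens):
  0.0002542·V_1 - 0.0000303·V_3 = 0.0006667
  0.1353·V_3 - 0.0000303·V_1 = 2.927
Determinant D = (0.0002542)(0.1353) - (-0.0000303)(-0.0000303) = 0.00003439
V_1 = [(0.0006667)(0.1353) - (-0.0000303)(2.927)]/D = 5.202 V
V_3 = [(0.0002542)(2.927) - (0.0006667)(-0.0000303)]/D = 21.63 V
V_th = V_1 - V_3 = 5.202 - 21.63 = -16.43 V
Step 2 — R_th: zero the source — replace V1 by a short circuit (node 2 merges into node 0) — and find the resistance seen between A (node 1) and B (node 3).
Reduce the network between node 1 (A) and node 3 (B) by series/parallel combination:
  Rp1 = R1 ‖ R2 (parallel, both between nodes 0 and 1) = 1/(1/36000 + 1/5100) = 4467 Ω
  Rp2 = R3 ‖ R4 (parallel, both between nodes 0 and 3) = 1/(1/8.2 + 1/75) = 7.392 Ω
  Rs1 = Rp1 + Rp2 (series, joined only at node 0) = 4467 + 7.392 = 4475 Ω
  Rp3 = R5 ‖ Rs1 (parallel, both between nodes 1 and 3) = 1/(1/33000 + 1/4475) = 3940 Ω
R_th = 3.94 kΩ

Final answer: V_th = -16.43 V, R_th = 3.94 kΩ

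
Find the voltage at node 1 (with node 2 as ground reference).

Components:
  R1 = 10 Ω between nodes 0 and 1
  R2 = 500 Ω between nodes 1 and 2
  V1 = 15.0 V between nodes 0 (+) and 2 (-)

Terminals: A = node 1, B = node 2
Nodal analysis, taking node 2 as the 0 V reference.
Source V1 fixes V_0 = 15 V.
KCL at each unknown node (sum of currents leaving = 0; resistances in Ω):
  Node 1: (V_1 - 15)/10 + (V_1 - 0)/500 = 0
Collecting terms: 0.102 × V_1 = 1.5  =>  V_1 = 14.71 V
The requested potential is V_1 = 14.71 V.

Final answer: V_1 = 14.71 V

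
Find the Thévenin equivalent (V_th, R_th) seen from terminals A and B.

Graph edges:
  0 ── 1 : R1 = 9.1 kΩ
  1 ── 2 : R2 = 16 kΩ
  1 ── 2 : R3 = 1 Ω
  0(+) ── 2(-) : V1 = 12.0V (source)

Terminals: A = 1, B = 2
Step 1 — V_th is the open-circuit voltage V_A - V_B (nothing connected across the terminals).
Nodal analysis, taking node 2 as the 0 V reference.
Source V1 fixes V_0 = 12 V.
KCL at each unknown node (sum of currents leaving = 0; resistances in Ω):
  Node 1: (V_1 - 12)/9100 + (V_1 - 0)/16000 + (V_1 - 0)/1 = 0
Collecting terms: 1 × V_1 = 0.001319  =>  V_1 = 0.001318 V
V_th = V_1 - V_2 = 0.001318 - 0 = 0.001318 V
Step 2 — R_th: zero the source — replace V1 by a short circuit (node 2 merges into node 0) — and find the resistance seen between A (node 1) and B (node 0).
Reduce the network between node 1 (A) and node 0 (B) by series/parallel combination:
  Rp1 = R1 ‖ R2 ‖ R3 (parallel, all between nodes 0 and 1) = 1/(1/9100 + 1/16000 + 1/1) = 0.9998 Ω
R_th = 0.9998 Ω

Final answer: V_th = 0.001318 V, R_th = 0.9998 Ω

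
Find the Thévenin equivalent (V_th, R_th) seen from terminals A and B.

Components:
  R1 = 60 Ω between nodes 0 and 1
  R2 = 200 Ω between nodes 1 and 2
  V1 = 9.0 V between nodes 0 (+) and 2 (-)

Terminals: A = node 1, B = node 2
Step 1 — V_th is the open-circuit voltage V_A - V_B (nothing connected across the terminals).
Nodal analysis, taking node 2 as the 0 V reference.
Source V1 fixes V_0 = 9 V.
KCL at each unknown node (sum of currents leaving = 0; resistances in Ω):
  Node 1: (V_1 - 9)/60 + (V_1 - 0)/200 = 0
Collecting terms: 0.02167 × V_1 = 0.15  =>  V_1 = 6.923 V
V_th = V_1 - V_2 = 6.923 - 0 = 6.923 V
Step 2 — R_th: zero the source — replace V1 by a short circuit (node 2 merges into node 0) — and find the resistance seen between A (node 1) and B (node 0).
Reduce the network between node 1 (A) and node 0 (B) by series/parallel combination:
  Rp1 = R1 ‖ R2 (parallel, both between nodes 0 and 1) = 1/(1/60 + 1/200) = 46.15 Ω
R_th = 46.15 Ω

Final answer: V_th = 6.923 V, R_th = 46.15 Ω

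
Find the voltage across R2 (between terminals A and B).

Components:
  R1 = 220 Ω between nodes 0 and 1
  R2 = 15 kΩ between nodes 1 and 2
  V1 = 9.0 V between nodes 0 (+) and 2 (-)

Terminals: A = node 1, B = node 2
R1 and R2 are in series across V1 (node 0 → node 1 → node 2), and the output A–B is taken across R2, so this is a voltage divider.
Series current: I = V1/(R1 + R2) = 9/(220 + 15000) = 9/15220 = 0.0005913 A
V_R2 = I × R2 = V1 × R2/(R1 + R2) = 9 × 15000/15220 = 8.87 V

Final answer: 8.87 V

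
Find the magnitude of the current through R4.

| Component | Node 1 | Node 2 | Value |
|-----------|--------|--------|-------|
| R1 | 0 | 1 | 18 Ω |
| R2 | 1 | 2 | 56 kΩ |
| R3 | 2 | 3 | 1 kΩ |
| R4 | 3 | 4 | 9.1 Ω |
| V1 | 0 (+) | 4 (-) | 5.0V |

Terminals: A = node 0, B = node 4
Nodal analysis, taking node 4 as the 0 V reference.
Source V1 fixes V_0 = 5 V.
KCL at each unknown node (sum of currents leaving = 0; resistances in Ω):
  Node 1: (V_1 - 5)/18 + (V_1 - V_2)/56000 = 0
  Node 2: (V_2 - V_1)/56000 + (V_2 - V_3)/1000 = 0
  Node 3: (V_3 - V_2)/1000 + (V_3 - 0)/9.1 = 0
Collecting terms (coefficients in siemens):
  0.05557·V_1 - 0.00001786·V_2 = 0.2778
  0.001018·V_2 - 0.00001786·V_1 - 0.001·V_3 = 0
  0.1109·V_3 - 0.001·V_2 = 0
Solving these 3 simultaneous equations (Gaussian elimination) gives:
  V_1 = 4.998 V, V_2 = 0.08848 V, V_3 = 0.0007979 V
I_R4 = (V_3 - V_4)/R4 = (0.0007979 - 0)/9.1 = 0.00008768 A
|I_R4| = 0.00008768 A

Final answer: |I_R4| = 8.768e-05 A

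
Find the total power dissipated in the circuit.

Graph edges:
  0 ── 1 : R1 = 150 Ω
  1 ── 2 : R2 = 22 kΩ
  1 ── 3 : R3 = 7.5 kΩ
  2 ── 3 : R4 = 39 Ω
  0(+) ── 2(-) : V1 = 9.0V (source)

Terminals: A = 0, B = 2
Nodal analysis, taking node 2 as the 0 V reference.
Source V1 fixes V_0 = 9 V.
KCL at each unknown node (sum of currents leaving = 0; resistances in Ω):
  Node 1: (V_1 - 9)/150 + (V_1 - 0)/22000 + (V_1 - V_3)/7500 = 0
  Node 3: (V_3 - V_1)/7500 + (V_3 - 0)/39 = 0
Collecting terms (coefficients in siemens):
  0.006845·V_1 - 0.0001333·V_3 = 0.06
  0.02577·V_3 - 0.0001333·V_1 = 0
Determinant D = (0.006845)(0.02577) - (-0.0001333)(-0.0001333) = 0.0001764
V_1 = [(0.06)(0.02577) - (-0.0001333)(0)]/D = 8.766 V
V_3 = [(0.006845)(0) - (0.06)(-0.0001333)]/D = 0.04535 V
Power in each resistor, P = (ΔV)²/R:
  P_R1 = (9 - 8.766)²/150 = 0.0003656 W
  P_R2 = (8.766 - 0)²/22000 = 0.003493 W
  P_R3 = (8.766 - 0.04535)²/7500 = 0.01014 W
  P_R4 = (0 - 0.04535)²/39 = 0.00005273 W
P_total = P_R1 + P_R2 + P_R3 + P_R4 = 0.01405 W

Final answer: 0.01405 W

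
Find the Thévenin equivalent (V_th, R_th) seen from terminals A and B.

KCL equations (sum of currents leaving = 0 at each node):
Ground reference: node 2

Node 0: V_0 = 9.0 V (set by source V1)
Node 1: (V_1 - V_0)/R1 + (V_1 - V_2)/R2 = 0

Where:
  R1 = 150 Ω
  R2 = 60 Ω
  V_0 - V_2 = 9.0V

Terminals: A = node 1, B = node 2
Step 1 — V_th is the open-circuit voltage V_A - V_B (nothing connected across the terminals).
Nodal analysis, taking node 2 as the 0 V reference.
Source V1 fixes V_0 = 9 V.
KCL at each unknown node (sum of currents leaving = 0; resistances in Ω):
  Node 1: (V_1 - 9)/150 + (V_1 - 0)/60 = 0
Collecting terms: 0.02333 × V_1 = 0.06  =>  V_1 = 2.571 V
V_th = V_1 - V_2 = 2.571 - 0 = 2.571 V
Step 2 — R_th: zero the source — replace V1 by a short circuit (node 2 merges into node 0) — and find the resistance seen between A (node 1) and B (node 0).
Reduce the network between node 1 (A) and node 0 (B) by series/parallel combination:
  Rp1 = R1 ‖ R2 (parallel, both between nodes 0 and 1) = 1/(1/150 + 1/60) = 42.86 Ω
R_th = 42.86 Ω

Final answer: V_th = 2.571 V, R_th = 42.86 Ω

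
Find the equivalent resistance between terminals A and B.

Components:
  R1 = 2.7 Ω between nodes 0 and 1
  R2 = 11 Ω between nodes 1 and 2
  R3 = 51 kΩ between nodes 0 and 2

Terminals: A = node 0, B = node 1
Reduce the network between node 0 (A) and node 1 (B) by series/parallel combination:
  Rs1 = R3 + R2 (series, joined only at node 2) = 51000 + 11 = 51010 Ω
  Rp1 = R1 ‖ Rs1 (parallel, both between nodes 0 and 1) = 1/(1/2.7 + 1/51010) = 2.7 Ω
R_eq = 2.7 Ω

Final answer: 2.7 Ω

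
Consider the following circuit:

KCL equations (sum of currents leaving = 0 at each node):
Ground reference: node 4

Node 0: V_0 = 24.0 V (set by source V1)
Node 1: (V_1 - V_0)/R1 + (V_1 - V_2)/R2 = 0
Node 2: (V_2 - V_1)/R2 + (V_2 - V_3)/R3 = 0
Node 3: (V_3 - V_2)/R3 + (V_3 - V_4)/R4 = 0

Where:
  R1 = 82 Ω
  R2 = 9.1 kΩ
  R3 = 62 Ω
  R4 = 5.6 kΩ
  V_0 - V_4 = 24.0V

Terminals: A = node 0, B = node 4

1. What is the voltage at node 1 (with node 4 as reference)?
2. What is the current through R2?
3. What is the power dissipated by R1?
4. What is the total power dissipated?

Nodal analysis, taking node 4 as the 0 V reference.
Source V1 fixes V_0 = 24 V.
KCL at each unknown node (sum of currents leaving = 0; resistances in Ω):
  Node 1: (V_1 - 24)/82 + (V_1 - V_2)/9100 = 0
  Node 2: (V_2 - V_1)/9100 + (V_2 - V_3)/62 = 0
  Node 3: (V_3 - V_2)/62 + (V_3 - 0)/5600 = 0
Collecting terms (coefficients in siemens):
  0.01231·V_1 - 0.0001099·V_2 = 0.2927
  0.01624·V_2 - 0.0001099·V_1 - 0.01613·V_3 = 0
  0.01631·V_3 - 0.01613·V_2 = 0
Solving these 3 simultaneous equations (Gaussian elimination) gives:
  V_1 = 23.87 V, V_2 = 9.154 V, V_3 = 9.054 V
Part 1:
  Read off the nodal solution: V_1 = 23.87 V
Part 2:
  I_R2 = (V_1 - V_2)/R2 = (23.87 - 9.154)/9100 = 0.001617 A
  Magnitude: I_R2 = 0.001617 A
Part 3:
  I_R1 = (V_0 - V_1)/R1 = (24 - 23.87)/82 = 0.001617 A
  P_R1 = I_R1² × R1 = (0.001617)² × 82 = 0.0002144 W
Part 4:
  Power in each resistor, P = (ΔV)²/R:
    P_R1 = (24 - 23.87)²/82 = 0.0002144 W
    P_R2 = (23.87 - 9.154)²/9100 = 0.02379 W
    P_R3 = (9.154 - 9.054)²/62 = 0.0001621 W
    P_R4 = (9.054 - 0)²/5600 = 0.01464 W
  P_total = P_R1 + P_R2 + P_R3 + P_R4 = 0.0388 W

Final answers:
1. V_1 = 23.87 V
2. I_R2 = 0.001617 A
3. P_R1 = 0.0002144 W
4. P_total = 0.0388 W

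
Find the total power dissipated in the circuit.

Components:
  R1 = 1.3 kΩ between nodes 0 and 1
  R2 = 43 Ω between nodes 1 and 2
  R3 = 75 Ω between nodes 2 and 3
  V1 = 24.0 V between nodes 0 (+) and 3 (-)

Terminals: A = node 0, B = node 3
Nodal analysis, taking node 3 as the 0 V reference.
Source V1 fixes V_0 = 24 V.
KCL at each unknown node (sum of currents leaving = 0; resistances in Ω):
  Node 1: (V_1 - 24)/1300 + (V_1 - V_2)/43 = 0
  Node 2: (V_2 - V_1)/43 + (V_2 - 0)/75 = 0
Collecting terms (coefficients in siemens):
  0.02403·V_1 - 0.02326·V_2 = 0.01846
  0.03659·V_2 - 0.02326·V_1 = 0
Determinant D = (0.02403)(0.03659) - (-0.02326)(-0.02326) = 0.0003382
V_1 = [(0.01846)(0.03659) - (-0.02326)(0)]/D = 1.997 V
V_2 = [(0.02403)(0) - (0.01846)(-0.02326)]/D = 1.269 V
Power in each resistor, P = (ΔV)²/R:
  P_R1 = (24 - 1.997)²/1300 = 0.3724 W
  P_R2 = (1.997 - 1.269)²/43 = 0.01232 W
  P_R3 = (1.269 - 0)²/75 = 0.02148 W
P_total = P_R1 + P_R2 + P_R3 = 0.4062 W

Final answer: 0.4062 W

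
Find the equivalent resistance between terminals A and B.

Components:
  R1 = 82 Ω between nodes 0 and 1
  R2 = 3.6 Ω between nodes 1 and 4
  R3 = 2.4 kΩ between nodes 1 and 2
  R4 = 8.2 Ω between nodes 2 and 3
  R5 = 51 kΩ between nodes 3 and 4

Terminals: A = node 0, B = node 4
Reduce the network between node 0 (A) and node 4 (B) by series/parallel combination:
  Rs1 = R3 + R4 (series, joined only at node 2) = 2400 + 8.2 = 2408 Ω
  Rs2 = R5 + Rs1 (series, joined only at node 3) = 51000 + 2408 = 53410 Ω
  Rp1 = R2 ‖ Rs2 (parallel, both between nodes 1 and 4) = 1/(1/3.6 + 1/53410) = 3.6 Ω
  Rs3 = R1 + Rp1 (series, joined only at node 1) = 82 + 3.6 = 85.6 Ω
R_eq = 85.6 Ω

Final answer: 85.6 Ω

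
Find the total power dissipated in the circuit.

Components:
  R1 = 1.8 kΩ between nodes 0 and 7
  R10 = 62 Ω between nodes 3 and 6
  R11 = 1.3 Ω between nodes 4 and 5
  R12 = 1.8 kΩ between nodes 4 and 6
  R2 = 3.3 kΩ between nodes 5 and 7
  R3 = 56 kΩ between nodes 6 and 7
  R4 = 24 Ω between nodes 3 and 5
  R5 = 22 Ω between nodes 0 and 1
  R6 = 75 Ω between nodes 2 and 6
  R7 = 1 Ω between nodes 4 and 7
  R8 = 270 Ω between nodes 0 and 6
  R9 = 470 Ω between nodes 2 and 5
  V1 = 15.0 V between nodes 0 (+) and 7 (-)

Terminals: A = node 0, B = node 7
Nodal analysis, taking node 7 as the 0 V reference.
Source V1 fixes V_0 = 15 V.
KCL at each unknown node (sum of currents leaving = 0; resistances in Ω):
  Node 1: (V_1 - 15)/22 = 0
  Node 2: (V_2 - V_6)/75 + (V_2 - V_5)/470 = 0
  Node 3: (V_3 - V_5)/24 + (V_3 - V_6)/62 = 0
  Node 4: (V_4 - 0)/1 + (V_4 - V_5)/1.3 + (V_4 - V_6)/1800 = 0
  Node 5: (V_5 - 0)/3300 + (V_5 - V_3)/24 + (V_5 - V_2)/470 + (V_5 - V_4)/1.3 = 0
  Node 6: (V_6 - 0)/56000 + (V_6 - V_2)/75 + (V_6 - 15)/270 + (V_6 - V_3)/62 + (V_6 - V_4)/1800 = 0
Collecting terms (coefficients in siemens):
  0.04545·V_1 = 0.6818
  0.01546·V_2 - 0.002128·V_5 - 0.01333·V_6 = 0
  0.0578·V_3 - 0.04167·V_5 - 0.01613·V_6 = 0
  1.77·V_4 - 0.7692·V_5 - 0.0005556·V_6 = 0
  0.8133·V_5 - 0.002128·V_2 - 0.04167·V_3 - 0.7692·V_4 = 0
  0.03374·V_6 - 0.01333·V_2 - 0.01613·V_3 - 0.0005556·V_4 = 0.05556
Solving these 6 simultaneous equations (Gaussian elimination) gives:
  V_1 = 15 V, V_2 = 2.779 V, V_3 = 0.9657 V, V_4 = 0.04359 V
  V_5 = 0.09797 V, V_6 = 3.207 V
Power in each resistor, P = (ΔV)²/R:
  P_R1 = (15 - 0)²/1800 = 0.125 W
  P_R2 = (0.09797 - 0)²/3300 = 0.000002909 W
  P_R3 = (3.207 - 0)²/56000 = 0.0001837 W
  P_R4 = (0.9657 - 0.09797)²/24 = 0.03137 W
  P_R5 = (15 - 15)²/22 = 0 W
  P_R6 = (2.779 - 3.207)²/75 = 0.002441 W
  P_R7 = (0.04359 - 0)²/1 = 0.0019 W
  P_R8 = (15 - 3.207)²/270 = 0.5151 W
  P_R9 = (2.779 - 0.09797)²/470 = 0.0153 W
  P_R10 = (0.9657 - 3.207)²/62 = 0.08105 W
  P_R11 = (0.04359 - 0.09797)²/1.3 = 0.002275 W
  P_R12 = (0.04359 - 3.207)²/1800 = 0.005561 W
P_total = P_R1 + P_R2 + P_R3 + P_R4 + P_R5 + P_R6 + P_R7 + P_R8 + P_R9 + P_R10 + P_R11 + P_R12 = 0.7801 W

Final answer: 0.7801 W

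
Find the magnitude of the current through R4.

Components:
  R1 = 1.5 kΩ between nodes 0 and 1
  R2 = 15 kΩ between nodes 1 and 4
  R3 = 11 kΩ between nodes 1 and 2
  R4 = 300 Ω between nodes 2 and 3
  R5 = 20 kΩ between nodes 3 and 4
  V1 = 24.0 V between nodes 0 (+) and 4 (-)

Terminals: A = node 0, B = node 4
Nodal analysis, taking node 4 as the 0 V reference.
Source V1 fixes V_0 = 24 V.
KCL at each unknown node (sum of currents leaving = 0; resistances in Ω):
  Node 1: (V_1 - 24)/1500 + (V_1 - 0)/15000 + (V_1 - V_2)/11000 = 0
  Node 2: (V_2 - V_1)/11000 + (V_2 - V_3)/300 = 0
  Node 3: (V_3 - V_2)/300 + (V_3 - 0)/20000 = 0
Collecting terms (coefficients in siemens):
  0.0008242·V_1 - 0.00009091·V_2 = 0.016
  0.003424·V_2 - 0.00009091·V_1 - 0.003333·V_3 = 0
  0.003383·V_3 - 0.003333·V_2 = 0
Solving these 3 simultaneous equations (Gaussian elimination) gives:
  V_1 = 20.91 V, V_2 = 13.56 V, V_3 = 13.36 V
I_R4 = (V_2 - V_3)/R4 = (13.56 - 13.36)/300 = 0.000668 A
|I_R4| = 0.000668 A

Final answer: |I_R4| = 0.000668 A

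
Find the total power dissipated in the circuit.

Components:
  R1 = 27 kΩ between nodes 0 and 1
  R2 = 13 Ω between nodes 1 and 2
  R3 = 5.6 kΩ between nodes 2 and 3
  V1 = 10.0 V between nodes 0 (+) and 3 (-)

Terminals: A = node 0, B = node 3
Nodal analysis, taking node 3 as the 0 V reference.
Source V1 fixes V_0 = 10 V.
KCL at each unknown node (sum of currents leaving = 0; resistances in Ω):
  Node 1: (V_1 - 10)/27000 + (V_1 - V_2)/13 = 0
  Node 2: (V_2 - V_1)/13 + (V_2 - 0)/5600 = 0
Collecting terms (coefficients in siemens):
  0.07696·V_1 - 0.07692·V_2 = 0.0003704
  0.0771·V_2 - 0.07692·V_1 = 0
Determinant D = (0.07696)(0.0771) - (-0.07692)(-0.07692) = 0.00001659
V_1 = [(0.0003704)(0.0771) - (-0.07692)(0)]/D = 1.721 V
V_2 = [(0.07696)(0) - (0.0003704)(-0.07692)]/D = 1.717 V
Power in each resistor, P = (ΔV)²/R:
  P_R1 = (10 - 1.721)²/27000 = 0.002539 W
  P_R2 = (1.721 - 1.717)²/13 = 0.000001222 W
  P_R3 = (1.717 - 0)²/5600 = 0.0005265 W
P_total = P_R1 + P_R2 + P_R3 = 0.003066 W

Final answer: 0.003066 W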